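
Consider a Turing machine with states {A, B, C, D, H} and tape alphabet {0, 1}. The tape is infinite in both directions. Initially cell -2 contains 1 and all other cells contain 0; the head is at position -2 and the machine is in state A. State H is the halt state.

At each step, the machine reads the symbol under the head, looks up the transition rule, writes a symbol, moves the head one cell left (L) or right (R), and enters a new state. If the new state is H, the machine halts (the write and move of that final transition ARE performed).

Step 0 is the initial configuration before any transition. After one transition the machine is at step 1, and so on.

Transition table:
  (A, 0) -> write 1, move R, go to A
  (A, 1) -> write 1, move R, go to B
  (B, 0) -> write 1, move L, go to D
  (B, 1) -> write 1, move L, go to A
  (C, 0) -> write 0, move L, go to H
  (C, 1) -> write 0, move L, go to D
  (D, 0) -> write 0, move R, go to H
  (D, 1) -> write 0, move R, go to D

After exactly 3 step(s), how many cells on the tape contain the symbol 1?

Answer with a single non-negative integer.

Answer: 1

Derivation:
Step 1: in state A at pos -2, read 1 -> (A,1)->write 1,move R,goto B. Now: state=B, head=-1, tape[-3..0]=0100 (head:   ^)
Step 2: in state B at pos -1, read 0 -> (B,0)->write 1,move L,goto D. Now: state=D, head=-2, tape[-3..0]=0110 (head:  ^)
Step 3: in state D at pos -2, read 1 -> (D,1)->write 0,move R,goto D. Now: state=D, head=-1, tape[-3..0]=0010 (head:   ^)
Cells containing 1 after step 3: {-1} -> 1 cell(s)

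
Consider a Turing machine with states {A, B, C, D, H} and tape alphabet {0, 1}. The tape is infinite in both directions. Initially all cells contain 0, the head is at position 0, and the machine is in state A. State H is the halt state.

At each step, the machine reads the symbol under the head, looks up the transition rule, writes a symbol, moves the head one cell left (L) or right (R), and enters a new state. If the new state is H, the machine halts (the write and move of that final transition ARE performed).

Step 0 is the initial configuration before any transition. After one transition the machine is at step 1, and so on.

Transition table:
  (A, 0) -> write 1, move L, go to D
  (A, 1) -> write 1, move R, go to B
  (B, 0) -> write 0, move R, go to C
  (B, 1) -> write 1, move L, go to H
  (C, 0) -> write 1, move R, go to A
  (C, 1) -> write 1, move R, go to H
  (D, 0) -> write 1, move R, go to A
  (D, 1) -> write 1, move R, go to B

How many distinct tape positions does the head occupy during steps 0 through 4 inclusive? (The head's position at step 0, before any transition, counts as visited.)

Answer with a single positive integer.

Step 1: in state A at pos 0, read 0 -> (A,0)->write 1,move L,goto D. Now: state=D, head=-1, tape[-2..1]=0010 (head:  ^)
Step 2: in state D at pos -1, read 0 -> (D,0)->write 1,move R,goto A. Now: state=A, head=0, tape[-2..1]=0110 (head:   ^)
Step 3: in state A at pos 0, read 1 -> (A,1)->write 1,move R,goto B. Now: state=B, head=1, tape[-2..2]=01100 (head:    ^)
Step 4: in state B at pos 1, read 0 -> (B,0)->write 0,move R,goto C. Now: state=C, head=2, tape[-2..3]=011000 (head:     ^)
Head positions at steps 0..4: starting at 0, distinct positions visited = {-1, 0, 1, 2} -> 4 position(s)

Answer: 4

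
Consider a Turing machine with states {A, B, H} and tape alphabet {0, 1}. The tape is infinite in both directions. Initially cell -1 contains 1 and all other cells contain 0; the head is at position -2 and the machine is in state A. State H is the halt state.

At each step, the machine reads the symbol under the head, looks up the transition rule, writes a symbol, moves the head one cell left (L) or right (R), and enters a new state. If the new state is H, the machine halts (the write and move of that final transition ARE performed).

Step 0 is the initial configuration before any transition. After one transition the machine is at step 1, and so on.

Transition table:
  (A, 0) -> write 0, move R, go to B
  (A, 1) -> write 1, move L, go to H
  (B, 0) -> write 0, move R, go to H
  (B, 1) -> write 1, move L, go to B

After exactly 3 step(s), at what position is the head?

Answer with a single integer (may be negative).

Answer: -1

Derivation:
Step 1: in state A at pos -2, read 0 -> (A,0)->write 0,move R,goto B. Now: state=B, head=-1, tape[-3..0]=0010 (head:   ^)
Step 2: in state B at pos -1, read 1 -> (B,1)->write 1,move L,goto B. Now: state=B, head=-2, tape[-3..0]=0010 (head:  ^)
Step 3: in state B at pos -2, read 0 -> (B,0)->write 0,move R,goto H. Now: state=H, head=-1, tape[-3..0]=0010 (head:   ^)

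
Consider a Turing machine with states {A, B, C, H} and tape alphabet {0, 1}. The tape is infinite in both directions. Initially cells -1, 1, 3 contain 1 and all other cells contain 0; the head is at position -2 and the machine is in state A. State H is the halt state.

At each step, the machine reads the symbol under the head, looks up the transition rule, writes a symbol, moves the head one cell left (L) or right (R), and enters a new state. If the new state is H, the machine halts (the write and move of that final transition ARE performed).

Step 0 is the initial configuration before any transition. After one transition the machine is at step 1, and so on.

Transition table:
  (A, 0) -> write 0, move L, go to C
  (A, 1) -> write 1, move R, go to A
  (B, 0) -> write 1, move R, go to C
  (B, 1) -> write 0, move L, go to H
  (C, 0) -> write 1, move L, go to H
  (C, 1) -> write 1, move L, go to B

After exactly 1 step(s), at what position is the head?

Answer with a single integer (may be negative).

Step 1: in state A at pos -2, read 0 -> (A,0)->write 0,move L,goto C. Now: state=C, head=-3, tape[-4..4]=000101010 (head:  ^)

Answer: -3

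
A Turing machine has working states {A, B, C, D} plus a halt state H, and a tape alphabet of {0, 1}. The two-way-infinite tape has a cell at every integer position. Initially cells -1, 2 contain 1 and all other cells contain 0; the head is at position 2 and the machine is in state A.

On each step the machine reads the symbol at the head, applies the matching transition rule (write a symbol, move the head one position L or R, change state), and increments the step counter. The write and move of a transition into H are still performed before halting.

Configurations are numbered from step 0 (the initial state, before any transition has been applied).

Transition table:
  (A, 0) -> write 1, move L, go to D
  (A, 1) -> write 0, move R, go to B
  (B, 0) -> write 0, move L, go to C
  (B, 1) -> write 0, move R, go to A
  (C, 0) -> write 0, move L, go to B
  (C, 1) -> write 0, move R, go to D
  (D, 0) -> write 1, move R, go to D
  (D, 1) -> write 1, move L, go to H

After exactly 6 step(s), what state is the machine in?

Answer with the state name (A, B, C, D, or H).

Answer: A

Derivation:
Step 1: in state A at pos 2, read 1 -> (A,1)->write 0,move R,goto B. Now: state=B, head=3, tape[-2..4]=0100000 (head:      ^)
Step 2: in state B at pos 3, read 0 -> (B,0)->write 0,move L,goto C. Now: state=C, head=2, tape[-2..4]=0100000 (head:     ^)
Step 3: in state C at pos 2, read 0 -> (C,0)->write 0,move L,goto B. Now: state=B, head=1, tape[-2..4]=0100000 (head:    ^)
Step 4: in state B at pos 1, read 0 -> (B,0)->write 0,move L,goto C. Now: state=C, head=0, tape[-2..4]=0100000 (head:   ^)
Step 5: in state C at pos 0, read 0 -> (C,0)->write 0,move L,goto B. Now: state=B, head=-1, tape[-2..4]=0100000 (head:  ^)
Step 6: in state B at pos -1, read 1 -> (B,1)->write 0,move R,goto A. Now: state=A, head=0, tape[-2..4]=0000000 (head:   ^)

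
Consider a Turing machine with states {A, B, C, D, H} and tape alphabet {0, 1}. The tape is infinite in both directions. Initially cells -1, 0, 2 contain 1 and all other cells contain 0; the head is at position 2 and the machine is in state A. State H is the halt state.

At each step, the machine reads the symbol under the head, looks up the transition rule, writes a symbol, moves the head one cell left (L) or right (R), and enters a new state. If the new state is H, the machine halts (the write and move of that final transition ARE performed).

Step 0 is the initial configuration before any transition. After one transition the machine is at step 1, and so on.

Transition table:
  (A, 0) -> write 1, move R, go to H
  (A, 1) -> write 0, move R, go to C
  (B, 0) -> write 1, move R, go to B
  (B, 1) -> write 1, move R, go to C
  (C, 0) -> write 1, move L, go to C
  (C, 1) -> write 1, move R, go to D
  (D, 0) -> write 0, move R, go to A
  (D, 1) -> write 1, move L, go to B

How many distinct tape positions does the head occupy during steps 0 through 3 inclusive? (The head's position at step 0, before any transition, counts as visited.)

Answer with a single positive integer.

Answer: 3

Derivation:
Step 1: in state A at pos 2, read 1 -> (A,1)->write 0,move R,goto C. Now: state=C, head=3, tape[-2..4]=0110000 (head:      ^)
Step 2: in state C at pos 3, read 0 -> (C,0)->write 1,move L,goto C. Now: state=C, head=2, tape[-2..4]=0110010 (head:     ^)
Step 3: in state C at pos 2, read 0 -> (C,0)->write 1,move L,goto C. Now: state=C, head=1, tape[-2..4]=0110110 (head:    ^)
Head positions at steps 0..3: starting at 2, distinct positions visited = {1, 2, 3} -> 3 position(s)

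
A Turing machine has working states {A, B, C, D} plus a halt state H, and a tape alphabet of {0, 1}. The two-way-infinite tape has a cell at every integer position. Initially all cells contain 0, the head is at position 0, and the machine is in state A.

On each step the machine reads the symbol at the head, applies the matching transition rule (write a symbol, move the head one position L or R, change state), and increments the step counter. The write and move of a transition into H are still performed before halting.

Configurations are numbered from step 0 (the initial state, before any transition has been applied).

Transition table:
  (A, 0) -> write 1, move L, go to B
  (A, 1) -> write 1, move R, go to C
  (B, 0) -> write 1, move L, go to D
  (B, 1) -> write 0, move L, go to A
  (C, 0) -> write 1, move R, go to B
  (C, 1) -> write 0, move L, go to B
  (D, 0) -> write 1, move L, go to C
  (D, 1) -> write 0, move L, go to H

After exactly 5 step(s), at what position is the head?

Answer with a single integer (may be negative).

Step 1: in state A at pos 0, read 0 -> (A,0)->write 1,move L,goto B. Now: state=B, head=-1, tape[-2..1]=0010 (head:  ^)
Step 2: in state B at pos -1, read 0 -> (B,0)->write 1,move L,goto D. Now: state=D, head=-2, tape[-3..1]=00110 (head:  ^)
Step 3: in state D at pos -2, read 0 -> (D,0)->write 1,move L,goto C. Now: state=C, head=-3, tape[-4..1]=001110 (head:  ^)
Step 4: in state C at pos -3, read 0 -> (C,0)->write 1,move R,goto B. Now: state=B, head=-2, tape[-4..1]=011110 (head:   ^)
Step 5: in state B at pos -2, read 1 -> (B,1)->write 0,move L,goto A. Now: state=A, head=-3, tape[-4..1]=010110 (head:  ^)

Answer: -3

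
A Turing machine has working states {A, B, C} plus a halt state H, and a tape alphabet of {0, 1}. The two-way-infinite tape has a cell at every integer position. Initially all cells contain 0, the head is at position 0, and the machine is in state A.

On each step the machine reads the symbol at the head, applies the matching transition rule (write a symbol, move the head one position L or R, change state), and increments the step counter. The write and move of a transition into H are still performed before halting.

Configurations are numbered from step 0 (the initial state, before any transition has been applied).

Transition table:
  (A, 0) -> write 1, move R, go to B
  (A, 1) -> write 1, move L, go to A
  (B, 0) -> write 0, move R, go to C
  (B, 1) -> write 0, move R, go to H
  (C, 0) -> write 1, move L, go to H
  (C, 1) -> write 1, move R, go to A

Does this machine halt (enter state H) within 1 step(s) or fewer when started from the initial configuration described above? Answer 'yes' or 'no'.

Step 1: in state A at pos 0, read 0 -> (A,0)->write 1,move R,goto B. Now: state=B, head=1, tape[-1..2]=0100 (head:   ^)
After 1 step(s): state = B (not H) -> not halted within 1 -> no

Answer: no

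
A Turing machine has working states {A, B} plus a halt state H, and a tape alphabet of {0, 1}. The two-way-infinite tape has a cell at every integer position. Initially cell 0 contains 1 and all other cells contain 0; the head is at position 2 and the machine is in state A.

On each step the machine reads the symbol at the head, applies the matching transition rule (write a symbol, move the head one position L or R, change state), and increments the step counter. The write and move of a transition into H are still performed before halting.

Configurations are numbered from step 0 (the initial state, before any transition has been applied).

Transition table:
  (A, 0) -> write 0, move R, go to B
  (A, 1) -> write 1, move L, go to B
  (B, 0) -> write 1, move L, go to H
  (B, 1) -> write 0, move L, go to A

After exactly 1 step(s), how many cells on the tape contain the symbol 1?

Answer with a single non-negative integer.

Step 1: in state A at pos 2, read 0 -> (A,0)->write 0,move R,goto B. Now: state=B, head=3, tape[-1..4]=010000 (head:     ^)
Cells containing 1 after step 1: {0} -> 1 cell(s)

Answer: 1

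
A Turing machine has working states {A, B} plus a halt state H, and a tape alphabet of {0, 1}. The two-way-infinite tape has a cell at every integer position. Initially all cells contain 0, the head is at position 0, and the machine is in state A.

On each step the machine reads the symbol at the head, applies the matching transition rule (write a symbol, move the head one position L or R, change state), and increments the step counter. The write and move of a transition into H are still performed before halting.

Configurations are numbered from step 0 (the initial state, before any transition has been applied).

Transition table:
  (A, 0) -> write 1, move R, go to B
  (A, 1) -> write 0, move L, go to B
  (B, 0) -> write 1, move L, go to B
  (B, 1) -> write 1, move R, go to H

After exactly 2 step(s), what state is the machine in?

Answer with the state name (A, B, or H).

Answer: B

Derivation:
Step 1: in state A at pos 0, read 0 -> (A,0)->write 1,move R,goto B. Now: state=B, head=1, tape[-1..2]=0100 (head:   ^)
Step 2: in state B at pos 1, read 0 -> (B,0)->write 1,move L,goto B. Now: state=B, head=0, tape[-1..2]=0110 (head:  ^)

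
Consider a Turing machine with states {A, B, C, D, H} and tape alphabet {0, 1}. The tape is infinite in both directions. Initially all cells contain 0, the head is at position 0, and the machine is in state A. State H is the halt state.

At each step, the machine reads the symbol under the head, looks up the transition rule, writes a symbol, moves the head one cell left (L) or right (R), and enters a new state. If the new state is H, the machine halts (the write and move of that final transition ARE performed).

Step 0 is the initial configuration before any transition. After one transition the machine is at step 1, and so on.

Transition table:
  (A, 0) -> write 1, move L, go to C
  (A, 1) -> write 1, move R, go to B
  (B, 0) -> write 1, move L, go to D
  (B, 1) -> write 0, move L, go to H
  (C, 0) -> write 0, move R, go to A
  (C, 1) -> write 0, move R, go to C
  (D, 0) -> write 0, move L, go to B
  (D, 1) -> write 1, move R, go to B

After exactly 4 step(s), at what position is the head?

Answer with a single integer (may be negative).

Answer: 0

Derivation:
Step 1: in state A at pos 0, read 0 -> (A,0)->write 1,move L,goto C. Now: state=C, head=-1, tape[-2..1]=0010 (head:  ^)
Step 2: in state C at pos -1, read 0 -> (C,0)->write 0,move R,goto A. Now: state=A, head=0, tape[-2..1]=0010 (head:   ^)
Step 3: in state A at pos 0, read 1 -> (A,1)->write 1,move R,goto B. Now: state=B, head=1, tape[-2..2]=00100 (head:    ^)
Step 4: in state B at pos 1, read 0 -> (B,0)->write 1,move L,goto D. Now: state=D, head=0, tape[-2..2]=00110 (head:   ^)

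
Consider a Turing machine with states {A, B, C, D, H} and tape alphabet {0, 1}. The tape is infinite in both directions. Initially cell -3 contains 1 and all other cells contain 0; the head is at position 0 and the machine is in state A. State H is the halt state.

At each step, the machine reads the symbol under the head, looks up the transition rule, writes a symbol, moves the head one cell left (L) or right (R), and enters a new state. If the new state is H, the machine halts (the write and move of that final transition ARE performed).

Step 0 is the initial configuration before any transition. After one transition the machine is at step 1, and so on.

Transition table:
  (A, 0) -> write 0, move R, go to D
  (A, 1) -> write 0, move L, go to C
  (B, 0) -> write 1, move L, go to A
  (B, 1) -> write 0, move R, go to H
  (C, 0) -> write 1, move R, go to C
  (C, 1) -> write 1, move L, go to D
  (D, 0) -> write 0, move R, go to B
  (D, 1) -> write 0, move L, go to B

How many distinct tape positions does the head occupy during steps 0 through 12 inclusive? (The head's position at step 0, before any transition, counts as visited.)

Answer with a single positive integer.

Step 1: in state A at pos 0, read 0 -> (A,0)->write 0,move R,goto D. Now: state=D, head=1, tape[-4..2]=0100000 (head:      ^)
Step 2: in state D at pos 1, read 0 -> (D,0)->write 0,move R,goto B. Now: state=B, head=2, tape[-4..3]=01000000 (head:       ^)
Step 3: in state B at pos 2, read 0 -> (B,0)->write 1,move L,goto A. Now: state=A, head=1, tape[-4..3]=01000010 (head:      ^)
Step 4: in state A at pos 1, read 0 -> (A,0)->write 0,move R,goto D. Now: state=D, head=2, tape[-4..3]=01000010 (head:       ^)
Step 5: in state D at pos 2, read 1 -> (D,1)->write 0,move L,goto B. Now: state=B, head=1, tape[-4..3]=01000000 (head:      ^)
Step 6: in state B at pos 1, read 0 -> (B,0)->write 1,move L,goto A. Now: state=A, head=0, tape[-4..3]=01000100 (head:     ^)
Step 7: in state A at pos 0, read 0 -> (A,0)->write 0,move R,goto D. Now: state=D, head=1, tape[-4..3]=01000100 (head:      ^)
Step 8: in state D at pos 1, read 1 -> (D,1)->write 0,move L,goto B. Now: state=B, head=0, tape[-4..3]=01000000 (head:     ^)
Step 9: in state B at pos 0, read 0 -> (B,0)->write 1,move L,goto A. Now: state=A, head=-1, tape[-4..3]=01001000 (head:    ^)
Step 10: in state A at pos -1, read 0 -> (A,0)->write 0,move R,goto D. Now: state=D, head=0, tape[-4..3]=01001000 (head:     ^)
Step 11: in state D at pos 0, read 1 -> (D,1)->write 0,move L,goto B. Now: state=B, head=-1, tape[-4..3]=01000000 (head:    ^)
Step 12: in state B at pos -1, read 0 -> (B,0)->write 1,move L,goto A. Now: state=A, head=-2, tape[-4..3]=01010000 (head:   ^)
Head positions at steps 0..12: starting at 0, distinct positions visited = {-2, -1, 0, 1, 2} -> 5 position(s)

Answer: 5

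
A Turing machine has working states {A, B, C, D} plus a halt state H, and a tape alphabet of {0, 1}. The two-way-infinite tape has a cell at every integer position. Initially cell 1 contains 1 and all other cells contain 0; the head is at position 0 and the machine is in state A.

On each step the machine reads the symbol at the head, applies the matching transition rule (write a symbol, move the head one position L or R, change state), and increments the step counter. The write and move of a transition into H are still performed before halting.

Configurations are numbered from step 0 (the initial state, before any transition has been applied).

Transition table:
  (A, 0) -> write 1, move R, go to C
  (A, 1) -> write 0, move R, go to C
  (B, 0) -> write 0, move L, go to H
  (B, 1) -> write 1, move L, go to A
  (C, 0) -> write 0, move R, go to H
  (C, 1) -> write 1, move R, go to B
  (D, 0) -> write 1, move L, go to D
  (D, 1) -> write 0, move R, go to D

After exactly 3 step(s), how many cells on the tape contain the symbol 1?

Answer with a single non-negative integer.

Step 1: in state A at pos 0, read 0 -> (A,0)->write 1,move R,goto C. Now: state=C, head=1, tape[-1..2]=0110 (head:   ^)
Step 2: in state C at pos 1, read 1 -> (C,1)->write 1,move R,goto B. Now: state=B, head=2, tape[-1..3]=01100 (head:    ^)
Step 3: in state B at pos 2, read 0 -> (B,0)->write 0,move L,goto H. Now: state=H, head=1, tape[-1..3]=01100 (head:   ^)
Cells containing 1 after step 3: {0, 1} -> 2 cell(s)

Answer: 2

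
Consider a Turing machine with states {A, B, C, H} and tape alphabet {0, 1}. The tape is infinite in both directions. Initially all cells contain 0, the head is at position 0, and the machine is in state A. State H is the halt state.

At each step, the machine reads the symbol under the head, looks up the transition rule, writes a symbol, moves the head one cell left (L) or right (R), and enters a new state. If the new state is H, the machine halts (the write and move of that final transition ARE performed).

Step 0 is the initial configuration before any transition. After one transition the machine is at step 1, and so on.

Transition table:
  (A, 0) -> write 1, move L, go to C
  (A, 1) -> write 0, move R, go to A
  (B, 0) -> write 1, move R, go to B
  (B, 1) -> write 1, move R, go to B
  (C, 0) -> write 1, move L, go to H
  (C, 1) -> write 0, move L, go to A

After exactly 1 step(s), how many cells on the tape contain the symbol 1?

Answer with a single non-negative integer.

Answer: 1

Derivation:
Step 1: in state A at pos 0, read 0 -> (A,0)->write 1,move L,goto C. Now: state=C, head=-1, tape[-2..1]=0010 (head:  ^)
Cells containing 1 after step 1: {0} -> 1 cell(s)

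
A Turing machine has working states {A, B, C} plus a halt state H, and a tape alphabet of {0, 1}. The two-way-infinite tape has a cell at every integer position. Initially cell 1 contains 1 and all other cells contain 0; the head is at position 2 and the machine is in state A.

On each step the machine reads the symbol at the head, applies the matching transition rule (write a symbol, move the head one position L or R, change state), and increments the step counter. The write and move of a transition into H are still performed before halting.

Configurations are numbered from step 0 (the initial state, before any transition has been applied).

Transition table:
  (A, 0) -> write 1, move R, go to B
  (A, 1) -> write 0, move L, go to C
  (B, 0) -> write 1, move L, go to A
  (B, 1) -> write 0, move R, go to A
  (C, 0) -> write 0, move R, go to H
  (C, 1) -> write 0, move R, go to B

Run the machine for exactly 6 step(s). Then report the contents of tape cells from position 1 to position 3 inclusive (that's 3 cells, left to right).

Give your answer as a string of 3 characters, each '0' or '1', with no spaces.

Answer: 111

Derivation:
Step 1: in state A at pos 2, read 0 -> (A,0)->write 1,move R,goto B. Now: state=B, head=3, tape[0..4]=01100 (head:    ^)
Step 2: in state B at pos 3, read 0 -> (B,0)->write 1,move L,goto A. Now: state=A, head=2, tape[0..4]=01110 (head:   ^)
Step 3: in state A at pos 2, read 1 -> (A,1)->write 0,move L,goto C. Now: state=C, head=1, tape[0..4]=01010 (head:  ^)
Step 4: in state C at pos 1, read 1 -> (C,1)->write 0,move R,goto B. Now: state=B, head=2, tape[0..4]=00010 (head:   ^)
Step 5: in state B at pos 2, read 0 -> (B,0)->write 1,move L,goto A. Now: state=A, head=1, tape[0..4]=00110 (head:  ^)
Step 6: in state A at pos 1, read 0 -> (A,0)->write 1,move R,goto B. Now: state=B, head=2, tape[0..4]=01110 (head:   ^)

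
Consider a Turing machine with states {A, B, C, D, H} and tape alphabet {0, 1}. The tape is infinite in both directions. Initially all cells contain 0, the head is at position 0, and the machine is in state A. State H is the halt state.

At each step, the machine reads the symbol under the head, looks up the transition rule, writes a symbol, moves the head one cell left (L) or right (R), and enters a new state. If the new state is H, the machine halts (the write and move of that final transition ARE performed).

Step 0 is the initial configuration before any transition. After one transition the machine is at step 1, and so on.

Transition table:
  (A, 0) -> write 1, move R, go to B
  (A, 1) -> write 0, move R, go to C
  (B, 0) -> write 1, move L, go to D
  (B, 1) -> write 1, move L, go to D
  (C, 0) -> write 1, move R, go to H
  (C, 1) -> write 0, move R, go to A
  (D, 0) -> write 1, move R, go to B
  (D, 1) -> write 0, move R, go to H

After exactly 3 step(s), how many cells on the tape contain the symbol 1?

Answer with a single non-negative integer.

Answer: 1

Derivation:
Step 1: in state A at pos 0, read 0 -> (A,0)->write 1,move R,goto B. Now: state=B, head=1, tape[-1..2]=0100 (head:   ^)
Step 2: in state B at pos 1, read 0 -> (B,0)->write 1,move L,goto D. Now: state=D, head=0, tape[-1..2]=0110 (head:  ^)
Step 3: in state D at pos 0, read 1 -> (D,1)->write 0,move R,goto H. Now: state=H, head=1, tape[-1..2]=0010 (head:   ^)
Cells containing 1 after step 3: {1} -> 1 cell(s)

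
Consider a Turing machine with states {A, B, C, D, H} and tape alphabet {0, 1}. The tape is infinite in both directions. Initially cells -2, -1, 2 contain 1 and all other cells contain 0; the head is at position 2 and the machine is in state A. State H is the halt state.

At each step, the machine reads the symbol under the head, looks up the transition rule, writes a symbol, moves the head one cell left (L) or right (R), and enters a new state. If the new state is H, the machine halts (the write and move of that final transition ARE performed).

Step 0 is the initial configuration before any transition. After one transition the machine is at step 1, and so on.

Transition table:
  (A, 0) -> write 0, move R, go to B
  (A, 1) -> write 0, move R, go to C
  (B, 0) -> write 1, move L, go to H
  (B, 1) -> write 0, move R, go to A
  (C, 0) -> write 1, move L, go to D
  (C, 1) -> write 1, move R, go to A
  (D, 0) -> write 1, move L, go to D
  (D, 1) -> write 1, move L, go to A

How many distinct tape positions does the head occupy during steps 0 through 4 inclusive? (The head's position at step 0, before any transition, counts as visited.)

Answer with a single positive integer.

Step 1: in state A at pos 2, read 1 -> (A,1)->write 0,move R,goto C. Now: state=C, head=3, tape[-3..4]=01100000 (head:       ^)
Step 2: in state C at pos 3, read 0 -> (C,0)->write 1,move L,goto D. Now: state=D, head=2, tape[-3..4]=01100010 (head:      ^)
Step 3: in state D at pos 2, read 0 -> (D,0)->write 1,move L,goto D. Now: state=D, head=1, tape[-3..4]=01100110 (head:     ^)
Step 4: in state D at pos 1, read 0 -> (D,0)->write 1,move L,goto D. Now: state=D, head=0, tape[-3..4]=01101110 (head:    ^)
Head positions at steps 0..4: starting at 2, distinct positions visited = {0, 1, 2, 3} -> 4 position(s)

Answer: 4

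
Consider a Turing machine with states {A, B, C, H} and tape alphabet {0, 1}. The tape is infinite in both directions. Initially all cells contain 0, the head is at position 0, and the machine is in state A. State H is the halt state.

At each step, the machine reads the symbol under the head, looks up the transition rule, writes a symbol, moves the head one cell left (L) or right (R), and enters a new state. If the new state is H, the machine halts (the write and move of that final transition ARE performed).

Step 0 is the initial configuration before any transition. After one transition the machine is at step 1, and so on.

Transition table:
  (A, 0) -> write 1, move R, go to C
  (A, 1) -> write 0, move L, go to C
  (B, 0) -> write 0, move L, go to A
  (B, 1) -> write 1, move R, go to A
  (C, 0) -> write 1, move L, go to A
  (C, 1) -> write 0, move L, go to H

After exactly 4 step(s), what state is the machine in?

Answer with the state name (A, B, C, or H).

Answer: A

Derivation:
Step 1: in state A at pos 0, read 0 -> (A,0)->write 1,move R,goto C. Now: state=C, head=1, tape[-1..2]=0100 (head:   ^)
Step 2: in state C at pos 1, read 0 -> (C,0)->write 1,move L,goto A. Now: state=A, head=0, tape[-1..2]=0110 (head:  ^)
Step 3: in state A at pos 0, read 1 -> (A,1)->write 0,move L,goto C. Now: state=C, head=-1, tape[-2..2]=00010 (head:  ^)
Step 4: in state C at pos -1, read 0 -> (C,0)->write 1,move L,goto A. Now: state=A, head=-2, tape[-3..2]=001010 (head:  ^)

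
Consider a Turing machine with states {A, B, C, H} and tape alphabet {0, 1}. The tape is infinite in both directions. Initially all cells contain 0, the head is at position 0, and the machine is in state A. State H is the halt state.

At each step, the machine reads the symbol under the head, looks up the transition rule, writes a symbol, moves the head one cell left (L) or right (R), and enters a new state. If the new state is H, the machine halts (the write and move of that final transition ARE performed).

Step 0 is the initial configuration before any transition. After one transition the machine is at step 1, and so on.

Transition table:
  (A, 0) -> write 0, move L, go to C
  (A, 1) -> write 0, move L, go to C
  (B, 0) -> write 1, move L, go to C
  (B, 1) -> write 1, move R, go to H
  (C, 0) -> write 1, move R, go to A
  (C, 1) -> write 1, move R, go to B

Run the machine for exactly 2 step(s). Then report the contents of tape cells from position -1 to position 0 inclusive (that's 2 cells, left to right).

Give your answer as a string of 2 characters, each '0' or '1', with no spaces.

Answer: 10

Derivation:
Step 1: in state A at pos 0, read 0 -> (A,0)->write 0,move L,goto C. Now: state=C, head=-1, tape[-2..1]=0000 (head:  ^)
Step 2: in state C at pos -1, read 0 -> (C,0)->write 1,move R,goto A. Now: state=A, head=0, tape[-2..1]=0100 (head:   ^)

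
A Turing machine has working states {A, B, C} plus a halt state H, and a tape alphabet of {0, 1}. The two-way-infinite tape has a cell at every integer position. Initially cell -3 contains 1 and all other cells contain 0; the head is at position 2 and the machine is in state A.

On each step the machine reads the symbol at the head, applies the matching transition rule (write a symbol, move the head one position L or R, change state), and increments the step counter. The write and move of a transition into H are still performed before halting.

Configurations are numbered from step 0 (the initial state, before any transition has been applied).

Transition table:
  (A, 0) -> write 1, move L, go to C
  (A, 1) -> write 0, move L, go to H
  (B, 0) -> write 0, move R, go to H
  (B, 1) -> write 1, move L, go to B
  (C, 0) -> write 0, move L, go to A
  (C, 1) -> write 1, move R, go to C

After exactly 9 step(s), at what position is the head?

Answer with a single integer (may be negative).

Answer: -3

Derivation:
Step 1: in state A at pos 2, read 0 -> (A,0)->write 1,move L,goto C. Now: state=C, head=1, tape[-4..3]=01000010 (head:      ^)
Step 2: in state C at pos 1, read 0 -> (C,0)->write 0,move L,goto A. Now: state=A, head=0, tape[-4..3]=01000010 (head:     ^)
Step 3: in state A at pos 0, read 0 -> (A,0)->write 1,move L,goto C. Now: state=C, head=-1, tape[-4..3]=01001010 (head:    ^)
Step 4: in state C at pos -1, read 0 -> (C,0)->write 0,move L,goto A. Now: state=A, head=-2, tape[-4..3]=01001010 (head:   ^)
Step 5: in state A at pos -2, read 0 -> (A,0)->write 1,move L,goto C. Now: state=C, head=-3, tape[-4..3]=01101010 (head:  ^)
Step 6: in state C at pos -3, read 1 -> (C,1)->write 1,move R,goto C. Now: state=C, head=-2, tape[-4..3]=01101010 (head:   ^)
Step 7: in state C at pos -2, read 1 -> (C,1)->write 1,move R,goto C. Now: state=C, head=-1, tape[-4..3]=01101010 (head:    ^)
Step 8: in state C at pos -1, read 0 -> (C,0)->write 0,move L,goto A. Now: state=A, head=-2, tape[-4..3]=01101010 (head:   ^)
Step 9: in state A at pos -2, read 1 -> (A,1)->write 0,move L,goto H. Now: state=H, head=-3, tape[-4..3]=01001010 (head:  ^)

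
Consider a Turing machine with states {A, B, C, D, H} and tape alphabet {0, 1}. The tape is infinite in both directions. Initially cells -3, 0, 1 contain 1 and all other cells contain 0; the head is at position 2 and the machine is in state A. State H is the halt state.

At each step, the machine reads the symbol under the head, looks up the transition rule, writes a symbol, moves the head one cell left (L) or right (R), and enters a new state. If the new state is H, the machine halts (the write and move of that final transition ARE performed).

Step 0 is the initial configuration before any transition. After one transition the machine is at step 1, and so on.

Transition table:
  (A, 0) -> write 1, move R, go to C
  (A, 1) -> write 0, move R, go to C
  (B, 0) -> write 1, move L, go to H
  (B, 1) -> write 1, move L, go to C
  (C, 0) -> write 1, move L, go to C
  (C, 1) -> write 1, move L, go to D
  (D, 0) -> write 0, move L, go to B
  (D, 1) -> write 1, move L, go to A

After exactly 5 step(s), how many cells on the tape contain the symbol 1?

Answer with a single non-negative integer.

Step 1: in state A at pos 2, read 0 -> (A,0)->write 1,move R,goto C. Now: state=C, head=3, tape[-4..4]=010011100 (head:        ^)
Step 2: in state C at pos 3, read 0 -> (C,0)->write 1,move L,goto C. Now: state=C, head=2, tape[-4..4]=010011110 (head:       ^)
Step 3: in state C at pos 2, read 1 -> (C,1)->write 1,move L,goto D. Now: state=D, head=1, tape[-4..4]=010011110 (head:      ^)
Step 4: in state D at pos 1, read 1 -> (D,1)->write 1,move L,goto A. Now: state=A, head=0, tape[-4..4]=010011110 (head:     ^)
Step 5: in state A at pos 0, read 1 -> (A,1)->write 0,move R,goto C. Now: state=C, head=1, tape[-4..4]=010001110 (head:      ^)
Cells containing 1 after step 5: {-3, 1, 2, 3} -> 4 cell(s)

Answer: 4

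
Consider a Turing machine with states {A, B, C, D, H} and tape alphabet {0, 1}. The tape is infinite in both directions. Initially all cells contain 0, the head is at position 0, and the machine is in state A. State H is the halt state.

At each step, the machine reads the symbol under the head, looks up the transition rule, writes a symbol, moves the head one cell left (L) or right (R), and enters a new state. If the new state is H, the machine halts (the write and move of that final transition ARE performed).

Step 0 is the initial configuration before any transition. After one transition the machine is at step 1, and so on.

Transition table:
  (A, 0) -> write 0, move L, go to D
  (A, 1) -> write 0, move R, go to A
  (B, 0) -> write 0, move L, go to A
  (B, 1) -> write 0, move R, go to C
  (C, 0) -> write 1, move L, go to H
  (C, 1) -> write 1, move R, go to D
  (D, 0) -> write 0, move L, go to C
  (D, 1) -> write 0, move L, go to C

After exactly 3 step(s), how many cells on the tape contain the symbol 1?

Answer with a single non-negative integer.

Step 1: in state A at pos 0, read 0 -> (A,0)->write 0,move L,goto D. Now: state=D, head=-1, tape[-2..1]=0000 (head:  ^)
Step 2: in state D at pos -1, read 0 -> (D,0)->write 0,move L,goto C. Now: state=C, head=-2, tape[-3..1]=00000 (head:  ^)
Step 3: in state C at pos -2, read 0 -> (C,0)->write 1,move L,goto H. Now: state=H, head=-3, tape[-4..1]=001000 (head:  ^)
Cells containing 1 after step 3: {-2} -> 1 cell(s)

Answer: 1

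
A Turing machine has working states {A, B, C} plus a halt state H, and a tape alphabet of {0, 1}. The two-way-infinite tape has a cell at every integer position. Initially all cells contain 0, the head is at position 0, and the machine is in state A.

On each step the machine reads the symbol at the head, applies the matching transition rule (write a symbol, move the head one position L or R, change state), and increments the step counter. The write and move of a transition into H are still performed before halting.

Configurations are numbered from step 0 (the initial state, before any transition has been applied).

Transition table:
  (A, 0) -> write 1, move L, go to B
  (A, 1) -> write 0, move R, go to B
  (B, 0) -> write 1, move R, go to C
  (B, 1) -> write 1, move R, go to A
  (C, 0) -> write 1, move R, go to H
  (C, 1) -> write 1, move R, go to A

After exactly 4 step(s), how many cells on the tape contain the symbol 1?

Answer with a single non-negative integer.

Step 1: in state A at pos 0, read 0 -> (A,0)->write 1,move L,goto B. Now: state=B, head=-1, tape[-2..1]=0010 (head:  ^)
Step 2: in state B at pos -1, read 0 -> (B,0)->write 1,move R,goto C. Now: state=C, head=0, tape[-2..1]=0110 (head:   ^)
Step 3: in state C at pos 0, read 1 -> (C,1)->write 1,move R,goto A. Now: state=A, head=1, tape[-2..2]=01100 (head:    ^)
Step 4: in state A at pos 1, read 0 -> (A,0)->write 1,move L,goto B. Now: state=B, head=0, tape[-2..2]=01110 (head:   ^)
Cells containing 1 after step 4: {-1, 0, 1} -> 3 cell(s)

Answer: 3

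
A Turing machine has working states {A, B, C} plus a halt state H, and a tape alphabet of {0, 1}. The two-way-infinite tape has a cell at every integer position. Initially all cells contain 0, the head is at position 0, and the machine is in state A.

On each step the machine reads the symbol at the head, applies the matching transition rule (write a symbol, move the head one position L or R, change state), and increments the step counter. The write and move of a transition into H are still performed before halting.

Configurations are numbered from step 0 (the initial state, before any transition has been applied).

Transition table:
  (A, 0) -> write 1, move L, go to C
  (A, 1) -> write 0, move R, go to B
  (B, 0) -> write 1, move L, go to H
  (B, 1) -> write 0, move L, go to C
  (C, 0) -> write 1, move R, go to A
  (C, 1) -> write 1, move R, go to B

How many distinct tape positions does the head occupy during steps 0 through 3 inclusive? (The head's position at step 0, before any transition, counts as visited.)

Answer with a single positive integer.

Answer: 3

Derivation:
Step 1: in state A at pos 0, read 0 -> (A,0)->write 1,move L,goto C. Now: state=C, head=-1, tape[-2..1]=0010 (head:  ^)
Step 2: in state C at pos -1, read 0 -> (C,0)->write 1,move R,goto A. Now: state=A, head=0, tape[-2..1]=0110 (head:   ^)
Step 3: in state A at pos 0, read 1 -> (A,1)->write 0,move R,goto B. Now: state=B, head=1, tape[-2..2]=01000 (head:    ^)
Head positions at steps 0..3: starting at 0, distinct positions visited = {-1, 0, 1} -> 3 position(s)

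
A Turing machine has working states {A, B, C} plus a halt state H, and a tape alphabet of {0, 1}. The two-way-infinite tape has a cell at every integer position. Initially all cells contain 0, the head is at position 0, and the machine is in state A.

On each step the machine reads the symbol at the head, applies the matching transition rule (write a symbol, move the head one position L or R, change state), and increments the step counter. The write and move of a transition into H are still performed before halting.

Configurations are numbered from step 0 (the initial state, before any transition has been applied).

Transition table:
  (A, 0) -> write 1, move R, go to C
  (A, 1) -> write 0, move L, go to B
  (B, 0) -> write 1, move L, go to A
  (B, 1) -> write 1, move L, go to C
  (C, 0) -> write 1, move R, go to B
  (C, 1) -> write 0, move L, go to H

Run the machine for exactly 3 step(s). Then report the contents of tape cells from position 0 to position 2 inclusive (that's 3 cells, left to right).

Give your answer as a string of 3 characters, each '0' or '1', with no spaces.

Step 1: in state A at pos 0, read 0 -> (A,0)->write 1,move R,goto C. Now: state=C, head=1, tape[-1..2]=0100 (head:   ^)
Step 2: in state C at pos 1, read 0 -> (C,0)->write 1,move R,goto B. Now: state=B, head=2, tape[-1..3]=01100 (head:    ^)
Step 3: in state B at pos 2, read 0 -> (B,0)->write 1,move L,goto A. Now: state=A, head=1, tape[-1..3]=01110 (head:   ^)

Answer: 111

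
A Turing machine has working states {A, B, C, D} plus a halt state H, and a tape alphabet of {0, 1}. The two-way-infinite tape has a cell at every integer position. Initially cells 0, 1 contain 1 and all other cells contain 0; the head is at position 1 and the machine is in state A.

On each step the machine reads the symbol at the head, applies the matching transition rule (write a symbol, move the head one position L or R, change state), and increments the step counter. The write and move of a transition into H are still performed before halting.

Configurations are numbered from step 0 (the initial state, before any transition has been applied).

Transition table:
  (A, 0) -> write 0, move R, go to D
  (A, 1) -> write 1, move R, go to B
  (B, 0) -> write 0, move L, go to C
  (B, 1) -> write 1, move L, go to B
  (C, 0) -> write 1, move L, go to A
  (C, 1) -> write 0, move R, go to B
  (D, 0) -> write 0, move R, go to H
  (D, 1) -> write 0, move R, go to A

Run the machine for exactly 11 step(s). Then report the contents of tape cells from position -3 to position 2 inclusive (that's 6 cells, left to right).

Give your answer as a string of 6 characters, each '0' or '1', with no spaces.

Step 1: in state A at pos 1, read 1 -> (A,1)->write 1,move R,goto B. Now: state=B, head=2, tape[-1..3]=01100 (head:    ^)
Step 2: in state B at pos 2, read 0 -> (B,0)->write 0,move L,goto C. Now: state=C, head=1, tape[-1..3]=01100 (head:   ^)
Step 3: in state C at pos 1, read 1 -> (C,1)->write 0,move R,goto B. Now: state=B, head=2, tape[-1..3]=01000 (head:    ^)
Step 4: in state B at pos 2, read 0 -> (B,0)->write 0,move L,goto C. Now: state=C, head=1, tape[-1..3]=01000 (head:   ^)
Step 5: in state C at pos 1, read 0 -> (C,0)->write 1,move L,goto A. Now: state=A, head=0, tape[-1..3]=01100 (head:  ^)
Step 6: in state A at pos 0, read 1 -> (A,1)->write 1,move R,goto B. Now: state=B, head=1, tape[-1..3]=01100 (head:   ^)
Step 7: in state B at pos 1, read 1 -> (B,1)->write 1,move L,goto B. Now: state=B, head=0, tape[-1..3]=01100 (head:  ^)
Step 8: in state B at pos 0, read 1 -> (B,1)->write 1,move L,goto B. Now: state=B, head=-1, tape[-2..3]=001100 (head:  ^)
Step 9: in state B at pos -1, read 0 -> (B,0)->write 0,move L,goto C. Now: state=C, head=-2, tape[-3..3]=0001100 (head:  ^)
Step 10: in state C at pos -2, read 0 -> (C,0)->write 1,move L,goto A. Now: state=A, head=-3, tape[-4..3]=00101100 (head:  ^)
Step 11: in state A at pos -3, read 0 -> (A,0)->write 0,move R,goto D. Now: state=D, head=-2, tape[-4..3]=00101100 (head:   ^)

Answer: 010110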